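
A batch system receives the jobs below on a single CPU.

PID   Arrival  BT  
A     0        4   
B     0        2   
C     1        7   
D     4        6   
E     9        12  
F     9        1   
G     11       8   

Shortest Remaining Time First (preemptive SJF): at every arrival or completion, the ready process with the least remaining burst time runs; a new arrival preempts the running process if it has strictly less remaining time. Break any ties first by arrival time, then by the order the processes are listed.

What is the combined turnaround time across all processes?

Schedule: | B 0-2 | A 2-6 | D 6-9 | F 9-10 | D 10-13 | C 13-20 | G 20-28 | E 28-40 |
Completion: A=6  B=2  C=20  D=13  E=40  F=10  G=28
Turnaround (C−A): A=6  B=2  C=19  D=9  E=31  F=1  G=17
Turnaround = completion − arrival: A=6, B=2, C=19, D=9, E=31, F=1, G=17
Total turnaround = 6 + 2 + 19 + 9 + 31 + 1 + 17 = 85

85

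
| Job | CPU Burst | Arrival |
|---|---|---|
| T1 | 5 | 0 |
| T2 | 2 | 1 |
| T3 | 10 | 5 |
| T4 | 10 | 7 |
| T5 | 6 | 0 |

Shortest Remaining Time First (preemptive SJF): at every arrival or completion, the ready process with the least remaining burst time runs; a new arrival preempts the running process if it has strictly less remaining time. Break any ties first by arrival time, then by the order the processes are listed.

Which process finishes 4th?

Gantt: | T1 0-1 | T2 1-3 | T1 3-7 | T5 7-13 | T3 13-23 | T4 23-33 |
Completion: T1=7  T2=3  T3=23  T4=33  T5=13
Turnaround (C−A): T1=7  T2=2  T3=18  T4=26  T5=13
Finish order: T2 → T1 → T5 → T3 → T4

T3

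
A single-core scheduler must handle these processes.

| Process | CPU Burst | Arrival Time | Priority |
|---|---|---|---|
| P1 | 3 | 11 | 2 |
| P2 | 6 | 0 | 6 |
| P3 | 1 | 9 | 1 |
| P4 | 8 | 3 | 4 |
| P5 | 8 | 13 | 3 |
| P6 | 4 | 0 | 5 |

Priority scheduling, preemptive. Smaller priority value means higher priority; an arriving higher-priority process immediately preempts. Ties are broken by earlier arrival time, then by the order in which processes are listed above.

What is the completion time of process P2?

30

Timeline: | P6 0-3 | P4 3-9 | P3 9-10 | P4 10-11 | P1 11-14 | P5 14-22 | P4 22-23 | P6 23-24 | P2 24-30 |
Completion: P1=14  P2=30  P3=10  P4=23  P5=22  P6=24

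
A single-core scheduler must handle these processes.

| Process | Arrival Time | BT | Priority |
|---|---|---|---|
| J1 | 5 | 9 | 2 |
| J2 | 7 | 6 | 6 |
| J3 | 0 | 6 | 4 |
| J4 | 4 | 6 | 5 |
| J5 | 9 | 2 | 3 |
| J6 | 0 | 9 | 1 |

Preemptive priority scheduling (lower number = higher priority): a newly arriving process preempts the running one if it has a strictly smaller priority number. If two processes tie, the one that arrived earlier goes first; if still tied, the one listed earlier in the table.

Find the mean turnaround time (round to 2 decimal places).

19.67

Gantt: | J6 0-9 | J1 9-18 | J5 18-20 | J3 20-26 | J4 26-32 | J2 32-38 |
Completion: J1=18  J2=38  J3=26  J4=32  J5=20  J6=9
Turnaround times: J1=13, J2=31, J3=26, J4=28, J5=11, J6=9
Average turnaround = (13+31+26+28+11+9) / 6 = 118/6 = 19.67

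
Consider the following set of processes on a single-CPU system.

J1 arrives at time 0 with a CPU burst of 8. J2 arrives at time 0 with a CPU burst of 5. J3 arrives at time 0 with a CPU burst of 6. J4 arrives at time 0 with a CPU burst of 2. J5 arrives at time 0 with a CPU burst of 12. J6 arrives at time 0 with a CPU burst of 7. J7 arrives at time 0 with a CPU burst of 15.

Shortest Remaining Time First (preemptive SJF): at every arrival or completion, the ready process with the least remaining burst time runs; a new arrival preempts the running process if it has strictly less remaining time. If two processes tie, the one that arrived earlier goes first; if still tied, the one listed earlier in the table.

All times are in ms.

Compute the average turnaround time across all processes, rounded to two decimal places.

23.57

Gantt: | J4 0-2 | J2 2-7 | J3 7-13 | J6 13-20 | J1 20-28 | J5 28-40 | J7 40-55 |
Completion: J1=28  J2=7  J3=13  J4=2  J5=40  J6=20  J7=55
Turnaround (C−A): J1=28  J2=7  J3=13  J4=2  J5=40  J6=20  J7=55
Turnaround times: J1=28, J2=7, J3=13, J4=2, J5=40, J6=20, J7=55
Average turnaround = (28+7+13+2+40+20+55) / 7 = 165/7 = 23.57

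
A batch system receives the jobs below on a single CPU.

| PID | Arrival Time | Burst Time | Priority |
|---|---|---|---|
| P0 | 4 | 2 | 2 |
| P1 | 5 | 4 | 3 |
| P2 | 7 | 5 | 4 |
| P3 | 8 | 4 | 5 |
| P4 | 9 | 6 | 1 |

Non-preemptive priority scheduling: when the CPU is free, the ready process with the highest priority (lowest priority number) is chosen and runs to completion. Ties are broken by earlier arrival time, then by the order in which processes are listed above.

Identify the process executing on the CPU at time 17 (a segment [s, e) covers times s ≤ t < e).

Gantt: | idle 0-4 | P0 4-6 | P1 6-10 | P4 10-16 | P2 16-21 | P3 21-25 |
Completion: P0=6  P1=10  P2=21  P3=25  P4=16

P2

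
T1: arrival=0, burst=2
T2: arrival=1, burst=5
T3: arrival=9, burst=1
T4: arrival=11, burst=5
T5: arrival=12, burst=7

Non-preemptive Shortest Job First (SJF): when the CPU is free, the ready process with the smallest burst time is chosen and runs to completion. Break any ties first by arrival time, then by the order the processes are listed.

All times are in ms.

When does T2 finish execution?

Schedule: | T1 0-2 | T2 2-7 | idle 7-9 | T3 9-10 | idle 10-11 | T4 11-16 | T5 16-23 |
Completion: T1=2  T2=7  T3=10  T4=16  T5=23

7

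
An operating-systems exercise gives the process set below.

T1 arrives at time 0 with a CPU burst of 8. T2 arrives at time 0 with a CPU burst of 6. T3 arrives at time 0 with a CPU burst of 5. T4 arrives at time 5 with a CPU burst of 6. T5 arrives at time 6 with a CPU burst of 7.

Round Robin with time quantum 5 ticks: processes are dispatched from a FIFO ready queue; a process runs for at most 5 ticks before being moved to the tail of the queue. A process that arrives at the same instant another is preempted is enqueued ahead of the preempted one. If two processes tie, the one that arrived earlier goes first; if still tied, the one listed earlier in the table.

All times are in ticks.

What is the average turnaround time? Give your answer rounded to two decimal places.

23.60

Schedule: | T1 0-5 | T2 5-10 | T3 10-15 | T4 15-20 | T1 20-23 | T5 23-28 | T2 28-29 | T4 29-30 | T5 30-32 |
Completion: T1=23  T2=29  T3=15  T4=30  T5=32
Turnaround (C−A): T1=23  T2=29  T3=15  T4=25  T5=26
Turnaround times: T1=23, T2=29, T3=15, T4=25, T5=26
Average turnaround = (23+29+15+25+26) / 5 = 118/5 = 23.60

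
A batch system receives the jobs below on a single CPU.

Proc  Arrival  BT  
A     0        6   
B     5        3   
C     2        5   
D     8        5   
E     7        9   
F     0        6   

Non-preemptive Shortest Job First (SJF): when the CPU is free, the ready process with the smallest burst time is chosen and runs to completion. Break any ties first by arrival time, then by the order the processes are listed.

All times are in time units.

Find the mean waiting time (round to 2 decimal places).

8.50

Timeline: | A 0-6 | B 6-9 | C 9-14 | D 14-19 | F 19-25 | E 25-34 |
Completion: A=6  B=9  C=14  D=19  E=34  F=25
Waiting times: A=0, B=1, C=7, D=6, E=18, F=19
Average waiting = (0+1+7+6+18+19) / 6 = 51/6 = 8.50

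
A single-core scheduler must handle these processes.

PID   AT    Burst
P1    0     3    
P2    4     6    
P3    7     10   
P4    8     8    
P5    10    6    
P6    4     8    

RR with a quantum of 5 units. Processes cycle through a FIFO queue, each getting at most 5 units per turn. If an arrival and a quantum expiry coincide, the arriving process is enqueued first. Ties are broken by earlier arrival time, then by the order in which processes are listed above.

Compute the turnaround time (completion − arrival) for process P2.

21

Timeline: | P1 0-3 | idle 3-4 | P2 4-9 | P6 9-14 | P3 14-19 | P4 19-24 | P2 24-25 | P5 25-30 | P6 30-33 | P3 33-38 | P4 38-41 | P5 41-42 |
Completion: P1=3  P2=25  P3=38  P4=41  P5=42  P6=33
Turnaround(P2) = completion − arrival = 25 − 4 = 21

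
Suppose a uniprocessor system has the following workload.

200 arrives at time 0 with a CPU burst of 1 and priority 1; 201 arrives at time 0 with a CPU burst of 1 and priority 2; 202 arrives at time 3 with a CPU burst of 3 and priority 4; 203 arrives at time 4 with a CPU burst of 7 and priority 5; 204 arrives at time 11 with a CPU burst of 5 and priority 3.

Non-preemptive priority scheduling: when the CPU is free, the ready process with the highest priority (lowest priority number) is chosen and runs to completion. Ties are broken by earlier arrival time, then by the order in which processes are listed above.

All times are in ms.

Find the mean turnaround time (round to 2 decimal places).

Timeline: | 200 0-1 | 201 1-2 | idle 2-3 | 202 3-6 | 203 6-13 | 204 13-18 |
Completion: 200=1  201=2  202=6  203=13  204=18
Turnaround (C−A): 200=1  201=2  202=3  203=9  204=7
Turnaround times: 200=1, 201=2, 202=3, 203=9, 204=7
Average turnaround = (1+2+3+9+7) / 5 = 22/5 = 4.40

4.40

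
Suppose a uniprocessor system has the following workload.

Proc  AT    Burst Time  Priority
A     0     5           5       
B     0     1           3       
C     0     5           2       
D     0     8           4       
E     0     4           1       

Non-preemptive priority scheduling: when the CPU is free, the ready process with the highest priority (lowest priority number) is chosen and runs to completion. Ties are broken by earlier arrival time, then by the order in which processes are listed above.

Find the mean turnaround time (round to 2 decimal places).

Gantt: | E 0-4 | C 4-9 | B 9-10 | D 10-18 | A 18-23 |
Completion: A=23  B=10  C=9  D=18  E=4
Turnaround (C−A): A=23  B=10  C=9  D=18  E=4
Turnaround times: A=23, B=10, C=9, D=18, E=4
Average turnaround = (23+10+9+18+4) / 5 = 64/5 = 12.80

12.80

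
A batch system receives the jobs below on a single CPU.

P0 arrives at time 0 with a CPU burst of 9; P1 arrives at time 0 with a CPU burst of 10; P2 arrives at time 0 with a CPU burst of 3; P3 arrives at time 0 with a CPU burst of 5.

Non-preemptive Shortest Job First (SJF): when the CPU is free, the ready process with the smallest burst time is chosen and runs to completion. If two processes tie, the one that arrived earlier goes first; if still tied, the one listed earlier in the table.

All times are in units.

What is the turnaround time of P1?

27

Gantt: | P2 0-3 | P3 3-8 | P0 8-17 | P1 17-27 |
Completion: P0=17  P1=27  P2=3  P3=8
Turnaround (C−A): P0=17  P1=27  P2=3  P3=8
Turnaround(P1) = completion − arrival = 27 − 0 = 27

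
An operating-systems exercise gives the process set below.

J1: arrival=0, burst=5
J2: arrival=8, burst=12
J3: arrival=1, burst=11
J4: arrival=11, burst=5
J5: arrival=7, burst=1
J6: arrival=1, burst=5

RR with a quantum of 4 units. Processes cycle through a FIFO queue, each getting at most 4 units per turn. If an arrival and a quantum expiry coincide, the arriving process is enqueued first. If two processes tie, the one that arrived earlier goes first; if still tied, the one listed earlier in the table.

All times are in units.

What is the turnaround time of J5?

7

Gantt: | J1 0-4 | J3 4-8 | J6 8-12 | J1 12-13 | J5 13-14 | J2 14-18 | J3 18-22 | J4 22-26 | J6 26-27 | J2 27-31 | J3 31-34 | J4 34-35 | J2 35-39 |
Completion: J1=13  J2=39  J3=34  J4=35  J5=14  J6=27
Turnaround (C−A): J1=13  J2=31  J3=33  J4=24  J5=7  J6=26
Turnaround(J5) = completion − arrival = 14 − 7 = 7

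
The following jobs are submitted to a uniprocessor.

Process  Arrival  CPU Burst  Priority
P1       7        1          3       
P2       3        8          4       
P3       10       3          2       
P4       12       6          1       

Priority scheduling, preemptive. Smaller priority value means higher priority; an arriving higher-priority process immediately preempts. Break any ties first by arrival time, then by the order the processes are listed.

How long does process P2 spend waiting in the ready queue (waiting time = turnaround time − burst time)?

10

Timeline: | idle 0-3 | P2 3-7 | P1 7-8 | P2 8-10 | P3 10-12 | P4 12-18 | P3 18-19 | P2 19-21 |
Completion: P1=8  P2=21  P3=19  P4=18
Turnaround (C−A): P1=1  P2=18  P3=9  P4=6
Waiting(P2) = turnaround − burst = 18 − 8 = 10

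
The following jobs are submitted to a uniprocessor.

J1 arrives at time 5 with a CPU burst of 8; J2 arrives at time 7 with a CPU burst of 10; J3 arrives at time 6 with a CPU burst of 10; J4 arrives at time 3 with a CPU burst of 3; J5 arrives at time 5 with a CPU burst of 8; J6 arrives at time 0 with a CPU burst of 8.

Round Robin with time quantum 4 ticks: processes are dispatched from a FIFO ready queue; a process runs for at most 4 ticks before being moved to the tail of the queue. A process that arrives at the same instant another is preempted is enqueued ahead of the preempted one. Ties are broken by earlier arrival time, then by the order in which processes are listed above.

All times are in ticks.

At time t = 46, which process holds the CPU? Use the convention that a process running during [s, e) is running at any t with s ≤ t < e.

Timeline: | J6 0-4 | J4 4-7 | J6 7-11 | J1 11-15 | J5 15-19 | J3 19-23 | J2 23-27 | J1 27-31 | J5 31-35 | J3 35-39 | J2 39-43 | J3 43-45 | J2 45-47 |
Completion: J1=31  J2=47  J3=45  J4=7  J5=35  J6=11

J2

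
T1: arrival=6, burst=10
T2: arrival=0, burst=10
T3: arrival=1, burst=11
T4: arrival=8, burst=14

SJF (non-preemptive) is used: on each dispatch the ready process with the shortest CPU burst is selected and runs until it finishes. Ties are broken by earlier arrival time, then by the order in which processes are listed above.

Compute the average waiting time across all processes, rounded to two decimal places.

11.50

Schedule: | T2 0-10 | T1 10-20 | T3 20-31 | T4 31-45 |
Completion: T1=20  T2=10  T3=31  T4=45
Turnaround (C−A): T1=14  T2=10  T3=30  T4=37
Waiting times: T1=4, T2=0, T3=19, T4=23
Average waiting = (4+0+19+23) / 4 = 46/4 = 11.50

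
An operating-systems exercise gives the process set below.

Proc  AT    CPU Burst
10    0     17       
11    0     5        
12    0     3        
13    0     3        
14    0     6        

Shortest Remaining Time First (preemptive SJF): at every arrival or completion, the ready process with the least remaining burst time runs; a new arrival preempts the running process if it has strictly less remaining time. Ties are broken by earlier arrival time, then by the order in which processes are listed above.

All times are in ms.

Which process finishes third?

Timeline: | 12 0-3 | 13 3-6 | 11 6-11 | 14 11-17 | 10 17-34 |
Completion: 10=34  11=11  12=3  13=6  14=17
Finish order: 12 → 13 → 11 → 14 → 10

11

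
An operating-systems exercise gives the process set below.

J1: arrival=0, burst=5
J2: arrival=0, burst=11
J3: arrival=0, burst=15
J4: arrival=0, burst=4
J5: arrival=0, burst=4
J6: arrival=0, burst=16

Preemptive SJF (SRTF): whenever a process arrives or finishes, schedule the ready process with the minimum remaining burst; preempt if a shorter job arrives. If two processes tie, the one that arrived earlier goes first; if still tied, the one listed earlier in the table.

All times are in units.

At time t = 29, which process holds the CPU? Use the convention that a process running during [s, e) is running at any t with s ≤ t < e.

J3

Timeline: | J4 0-4 | J5 4-8 | J1 8-13 | J2 13-24 | J3 24-39 | J6 39-55 |
Completion: J1=13  J2=24  J3=39  J4=4  J5=8  J6=55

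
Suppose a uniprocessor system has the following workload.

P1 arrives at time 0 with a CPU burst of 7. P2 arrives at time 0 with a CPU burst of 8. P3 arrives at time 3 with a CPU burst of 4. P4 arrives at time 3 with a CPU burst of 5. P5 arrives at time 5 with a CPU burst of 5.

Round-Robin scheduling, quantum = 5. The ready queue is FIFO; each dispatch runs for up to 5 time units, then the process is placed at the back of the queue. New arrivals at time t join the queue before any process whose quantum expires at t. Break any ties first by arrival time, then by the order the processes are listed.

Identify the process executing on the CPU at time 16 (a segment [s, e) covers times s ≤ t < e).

P4

Schedule: | P1 0-5 | P2 5-10 | P3 10-14 | P4 14-19 | P5 19-24 | P1 24-26 | P2 26-29 |
Completion: P1=26  P2=29  P3=14  P4=19  P5=24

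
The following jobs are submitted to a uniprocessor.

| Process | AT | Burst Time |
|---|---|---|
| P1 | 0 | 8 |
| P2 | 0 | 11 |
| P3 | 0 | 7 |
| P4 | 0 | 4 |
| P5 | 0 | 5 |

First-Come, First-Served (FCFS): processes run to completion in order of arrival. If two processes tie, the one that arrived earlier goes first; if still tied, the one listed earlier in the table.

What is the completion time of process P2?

19

Timeline: | P1 0-8 | P2 8-19 | P3 19-26 | P4 26-30 | P5 30-35 |
Completion: P1=8  P2=19  P3=26  P4=30  P5=35
Turnaround (C−A): P1=8  P2=19  P3=26  P4=30  P5=35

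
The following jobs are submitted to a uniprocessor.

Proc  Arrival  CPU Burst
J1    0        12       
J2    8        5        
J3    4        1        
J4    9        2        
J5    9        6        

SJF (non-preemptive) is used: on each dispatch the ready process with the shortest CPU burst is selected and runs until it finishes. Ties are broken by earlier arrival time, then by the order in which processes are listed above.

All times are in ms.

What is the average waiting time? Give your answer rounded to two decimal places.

Schedule: | J1 0-12 | J3 12-13 | J4 13-15 | J2 15-20 | J5 20-26 |
Completion: J1=12  J2=20  J3=13  J4=15  J5=26
Turnaround (C−A): J1=12  J2=12  J3=9  J4=6  J5=17
Waiting times: J1=0, J2=7, J3=8, J4=4, J5=11
Average waiting = (0+7+8+4+11) / 5 = 30/5 = 6.00

6.00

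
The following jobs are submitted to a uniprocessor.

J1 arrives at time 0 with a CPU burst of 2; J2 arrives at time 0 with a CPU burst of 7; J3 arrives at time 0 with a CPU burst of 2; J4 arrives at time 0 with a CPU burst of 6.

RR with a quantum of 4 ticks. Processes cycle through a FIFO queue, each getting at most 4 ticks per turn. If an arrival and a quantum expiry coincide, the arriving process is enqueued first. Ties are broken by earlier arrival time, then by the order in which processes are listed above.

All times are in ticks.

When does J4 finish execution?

17

Gantt: | J1 0-2 | J2 2-6 | J3 6-8 | J4 8-12 | J2 12-15 | J4 15-17 |
Completion: J1=2  J2=15  J3=8  J4=17
Turnaround (C−A): J1=2  J2=15  J3=8  J4=17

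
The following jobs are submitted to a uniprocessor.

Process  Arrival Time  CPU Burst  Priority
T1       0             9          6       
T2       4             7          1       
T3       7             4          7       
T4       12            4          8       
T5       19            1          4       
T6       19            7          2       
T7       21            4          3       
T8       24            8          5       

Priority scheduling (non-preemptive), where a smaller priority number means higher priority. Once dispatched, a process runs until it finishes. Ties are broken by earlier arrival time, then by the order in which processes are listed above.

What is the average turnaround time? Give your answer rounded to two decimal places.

Gantt: | T1 0-9 | T2 9-16 | T3 16-20 | T6 20-27 | T7 27-31 | T5 31-32 | T8 32-40 | T4 40-44 |
Completion: T1=9  T2=16  T3=20  T4=44  T5=32  T6=27  T7=31  T8=40
Turnaround times: T1=9, T2=12, T3=13, T4=32, T5=13, T6=8, T7=10, T8=16
Average turnaround = (9+12+13+32+13+8+10+16) / 8 = 113/8 = 14.13

14.13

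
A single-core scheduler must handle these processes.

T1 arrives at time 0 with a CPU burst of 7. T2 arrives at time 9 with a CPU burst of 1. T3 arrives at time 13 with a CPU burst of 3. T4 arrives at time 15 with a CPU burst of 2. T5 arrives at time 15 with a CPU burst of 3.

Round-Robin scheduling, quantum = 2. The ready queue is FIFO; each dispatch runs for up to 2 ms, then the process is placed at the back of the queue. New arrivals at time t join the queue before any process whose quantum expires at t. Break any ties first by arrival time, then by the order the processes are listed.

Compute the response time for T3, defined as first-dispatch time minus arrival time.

0

Schedule: | T1 0-7 | idle 7-9 | T2 9-10 | idle 10-13 | T3 13-15 | T4 15-17 | T5 17-19 | T3 19-20 | T5 20-21 |
Completion: T1=7  T2=10  T3=20  T4=17  T5=21
Turnaround (C−A): T1=7  T2=1  T3=7  T4=2  T5=6
Response(T3) = first start − arrival = 13 − 13 = 0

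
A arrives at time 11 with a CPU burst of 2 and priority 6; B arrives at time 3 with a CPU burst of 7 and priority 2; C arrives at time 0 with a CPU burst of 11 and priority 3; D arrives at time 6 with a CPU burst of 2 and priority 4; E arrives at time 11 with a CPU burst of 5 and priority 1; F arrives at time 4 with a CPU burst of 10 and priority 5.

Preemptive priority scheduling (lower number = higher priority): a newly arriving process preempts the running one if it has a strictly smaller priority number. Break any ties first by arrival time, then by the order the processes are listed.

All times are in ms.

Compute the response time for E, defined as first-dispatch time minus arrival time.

Gantt: | C 0-3 | B 3-10 | C 10-11 | E 11-16 | C 16-23 | D 23-25 | F 25-35 | A 35-37 |
Completion: A=37  B=10  C=23  D=25  E=16  F=35
Response(E) = first start − arrival = 11 − 11 = 0

0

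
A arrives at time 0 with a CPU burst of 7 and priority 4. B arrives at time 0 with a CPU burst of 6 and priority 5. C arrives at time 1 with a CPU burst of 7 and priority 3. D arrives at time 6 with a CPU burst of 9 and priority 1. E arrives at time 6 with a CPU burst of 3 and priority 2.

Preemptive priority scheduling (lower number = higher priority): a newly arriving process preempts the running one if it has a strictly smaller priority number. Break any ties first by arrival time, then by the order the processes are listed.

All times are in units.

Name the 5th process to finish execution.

Schedule: | A 0-1 | C 1-6 | D 6-15 | E 15-18 | C 18-20 | A 20-26 | B 26-32 |
Completion: A=26  B=32  C=20  D=15  E=18
Finish order: D → E → C → A → B

B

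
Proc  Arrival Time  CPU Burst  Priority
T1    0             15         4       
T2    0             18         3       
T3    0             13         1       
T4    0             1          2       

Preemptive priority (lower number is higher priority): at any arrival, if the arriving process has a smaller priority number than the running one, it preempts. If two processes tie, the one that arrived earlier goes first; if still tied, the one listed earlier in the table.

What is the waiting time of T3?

0

Gantt: | T3 0-13 | T4 13-14 | T2 14-32 | T1 32-47 |
Completion: T1=47  T2=32  T3=13  T4=14
Turnaround (C−A): T1=47  T2=32  T3=13  T4=14
Waiting(T3) = turnaround − burst = 13 − 13 = 0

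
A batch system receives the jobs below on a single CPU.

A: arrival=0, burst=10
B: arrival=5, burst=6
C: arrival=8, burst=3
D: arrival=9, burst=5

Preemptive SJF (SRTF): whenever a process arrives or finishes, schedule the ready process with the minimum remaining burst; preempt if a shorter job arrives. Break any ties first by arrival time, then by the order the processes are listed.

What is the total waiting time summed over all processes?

19

Timeline: | A 0-10 | C 10-13 | D 13-18 | B 18-24 |
Completion: A=10  B=24  C=13  D=18
Turnaround (C−A): A=10  B=19  C=5  D=9
Waiting = turnaround − burst: A=0, B=13, C=2, D=4
Total waiting = 0 + 13 + 2 + 4 = 19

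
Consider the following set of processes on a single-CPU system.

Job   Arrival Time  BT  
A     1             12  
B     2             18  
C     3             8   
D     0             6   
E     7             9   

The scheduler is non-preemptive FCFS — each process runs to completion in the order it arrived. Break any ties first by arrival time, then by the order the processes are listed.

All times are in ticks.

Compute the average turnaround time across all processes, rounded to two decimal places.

28.80

Schedule: | D 0-6 | A 6-18 | B 18-36 | C 36-44 | E 44-53 |
Completion: A=18  B=36  C=44  D=6  E=53
Turnaround (C−A): A=17  B=34  C=41  D=6  E=46
Turnaround times: A=17, B=34, C=41, D=6, E=46
Average turnaround = (17+34+41+6+46) / 5 = 144/5 = 28.80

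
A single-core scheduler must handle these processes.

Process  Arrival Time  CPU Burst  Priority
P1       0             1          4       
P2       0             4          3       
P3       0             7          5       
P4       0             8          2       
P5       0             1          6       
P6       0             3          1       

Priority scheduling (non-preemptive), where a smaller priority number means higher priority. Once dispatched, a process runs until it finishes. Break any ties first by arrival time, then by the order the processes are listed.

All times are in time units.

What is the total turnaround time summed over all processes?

Schedule: | P6 0-3 | P4 3-11 | P2 11-15 | P1 15-16 | P3 16-23 | P5 23-24 |
Completion: P1=16  P2=15  P3=23  P4=11  P5=24  P6=3
Turnaround (C−A): P1=16  P2=15  P3=23  P4=11  P5=24  P6=3
Turnaround = completion − arrival: P1=16, P2=15, P3=23, P4=11, P5=24, P6=3
Total turnaround = 16 + 15 + 23 + 11 + 24 + 3 = 92

92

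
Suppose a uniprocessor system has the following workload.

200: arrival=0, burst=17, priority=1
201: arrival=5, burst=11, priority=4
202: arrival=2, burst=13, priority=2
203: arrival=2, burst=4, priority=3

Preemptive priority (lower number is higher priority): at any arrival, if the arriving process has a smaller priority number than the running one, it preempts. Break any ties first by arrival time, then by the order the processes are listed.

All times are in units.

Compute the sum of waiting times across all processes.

Timeline: | 200 0-17 | 202 17-30 | 203 30-34 | 201 34-45 |
Completion: 200=17  201=45  202=30  203=34
Waiting = turnaround − burst: 200=0, 201=29, 202=15, 203=28
Total waiting = 0 + 29 + 15 + 28 = 72

72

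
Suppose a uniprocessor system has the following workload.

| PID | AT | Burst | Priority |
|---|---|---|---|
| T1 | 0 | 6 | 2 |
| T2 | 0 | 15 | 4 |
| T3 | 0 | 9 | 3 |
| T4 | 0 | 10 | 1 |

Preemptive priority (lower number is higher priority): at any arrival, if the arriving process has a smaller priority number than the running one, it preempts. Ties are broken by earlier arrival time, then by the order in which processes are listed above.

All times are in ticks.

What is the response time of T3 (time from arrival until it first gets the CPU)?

16

Timeline: | T4 0-10 | T1 10-16 | T3 16-25 | T2 25-40 |
Completion: T1=16  T2=40  T3=25  T4=10
Response(T3) = first start − arrival = 16 − 0 = 16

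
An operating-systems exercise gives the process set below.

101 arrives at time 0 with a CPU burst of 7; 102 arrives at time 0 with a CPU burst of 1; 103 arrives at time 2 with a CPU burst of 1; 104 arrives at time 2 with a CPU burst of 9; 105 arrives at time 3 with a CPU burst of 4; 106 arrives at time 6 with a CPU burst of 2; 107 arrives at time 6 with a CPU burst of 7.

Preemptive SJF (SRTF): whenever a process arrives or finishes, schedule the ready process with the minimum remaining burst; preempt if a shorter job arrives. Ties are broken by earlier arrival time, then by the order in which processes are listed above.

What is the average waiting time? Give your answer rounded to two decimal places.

Timeline: | 102 0-1 | 101 1-2 | 103 2-3 | 105 3-7 | 106 7-9 | 101 9-15 | 107 15-22 | 104 22-31 |
Completion: 101=15  102=1  103=3  104=31  105=7  106=9  107=22
Turnaround (C−A): 101=15  102=1  103=1  104=29  105=4  106=3  107=16
Waiting times: 101=8, 102=0, 103=0, 104=20, 105=0, 106=1, 107=9
Average waiting = (8+0+0+20+0+1+9) / 7 = 38/7 = 5.43

5.43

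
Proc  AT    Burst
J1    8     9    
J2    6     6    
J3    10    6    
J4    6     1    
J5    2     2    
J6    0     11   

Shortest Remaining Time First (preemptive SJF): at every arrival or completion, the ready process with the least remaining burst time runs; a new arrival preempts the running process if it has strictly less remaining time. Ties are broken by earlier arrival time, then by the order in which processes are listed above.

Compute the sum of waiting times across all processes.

Gantt: | J6 0-2 | J5 2-4 | J6 4-6 | J4 6-7 | J2 7-13 | J3 13-19 | J6 19-26 | J1 26-35 |
Completion: J1=35  J2=13  J3=19  J4=7  J5=4  J6=26
Waiting = turnaround − burst: J1=18, J2=1, J3=3, J4=0, J5=0, J6=15
Total waiting = 18 + 1 + 3 + 0 + 0 + 15 = 37

37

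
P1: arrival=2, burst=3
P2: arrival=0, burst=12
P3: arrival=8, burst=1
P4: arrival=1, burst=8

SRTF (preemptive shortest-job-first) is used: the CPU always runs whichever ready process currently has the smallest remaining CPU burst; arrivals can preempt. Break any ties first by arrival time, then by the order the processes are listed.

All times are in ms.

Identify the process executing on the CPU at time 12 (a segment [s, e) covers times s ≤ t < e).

Schedule: | P2 0-1 | P4 1-2 | P1 2-5 | P4 5-8 | P3 8-9 | P4 9-13 | P2 13-24 |
Completion: P1=5  P2=24  P3=9  P4=13
Turnaround (C−A): P1=3  P2=24  P3=1  P4=12

P4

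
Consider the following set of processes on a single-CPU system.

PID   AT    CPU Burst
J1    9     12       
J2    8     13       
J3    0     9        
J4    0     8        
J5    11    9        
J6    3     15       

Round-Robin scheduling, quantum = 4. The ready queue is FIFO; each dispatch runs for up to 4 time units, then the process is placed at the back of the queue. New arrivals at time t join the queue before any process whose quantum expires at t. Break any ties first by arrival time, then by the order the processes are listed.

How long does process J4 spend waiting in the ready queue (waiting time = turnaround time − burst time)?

16

Schedule: | J3 0-4 | J4 4-8 | J6 8-12 | J3 12-16 | J2 16-20 | J4 20-24 | J1 24-28 | J5 28-32 | J6 32-36 | J3 36-37 | J2 37-41 | J1 41-45 | J5 45-49 | J6 49-53 | J2 53-57 | J1 57-61 | J5 61-62 | J6 62-65 | J2 65-66 |
Completion: J1=61  J2=66  J3=37  J4=24  J5=62  J6=65
Turnaround (C−A): J1=52  J2=58  J3=37  J4=24  J5=51  J6=62
Waiting(J4) = turnaround − burst = 24 − 8 = 16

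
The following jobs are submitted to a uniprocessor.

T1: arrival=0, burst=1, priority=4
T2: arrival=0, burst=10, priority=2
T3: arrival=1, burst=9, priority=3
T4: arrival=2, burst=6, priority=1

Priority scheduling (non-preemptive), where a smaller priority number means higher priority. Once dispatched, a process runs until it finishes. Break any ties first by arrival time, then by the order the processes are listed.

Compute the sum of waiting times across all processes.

Schedule: | T2 0-10 | T4 10-16 | T3 16-25 | T1 25-26 |
Completion: T1=26  T2=10  T3=25  T4=16
Waiting = turnaround − burst: T1=25, T2=0, T3=15, T4=8
Total waiting = 25 + 0 + 15 + 8 = 48

48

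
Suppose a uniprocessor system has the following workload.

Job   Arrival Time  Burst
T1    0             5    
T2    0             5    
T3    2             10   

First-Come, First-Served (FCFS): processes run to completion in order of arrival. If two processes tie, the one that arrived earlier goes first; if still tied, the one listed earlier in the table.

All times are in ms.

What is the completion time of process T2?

10

Schedule: | T1 0-5 | T2 5-10 | T3 10-20 |
Completion: T1=5  T2=10  T3=20
Turnaround (C−A): T1=5  T2=10  T3=18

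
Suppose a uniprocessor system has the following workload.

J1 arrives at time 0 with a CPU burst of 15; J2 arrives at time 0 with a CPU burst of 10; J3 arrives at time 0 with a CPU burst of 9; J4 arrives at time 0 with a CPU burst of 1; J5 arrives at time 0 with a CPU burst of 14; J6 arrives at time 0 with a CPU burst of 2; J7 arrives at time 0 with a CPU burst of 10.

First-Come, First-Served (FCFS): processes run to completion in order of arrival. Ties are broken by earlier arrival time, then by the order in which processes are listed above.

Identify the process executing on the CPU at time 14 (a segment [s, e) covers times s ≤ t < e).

Gantt: | J1 0-15 | J2 15-25 | J3 25-34 | J4 34-35 | J5 35-49 | J6 49-51 | J7 51-61 |
Completion: J1=15  J2=25  J3=34  J4=35  J5=49  J6=51  J7=61
Turnaround (C−A): J1=15  J2=25  J3=34  J4=35  J5=49  J6=51  J7=61

J1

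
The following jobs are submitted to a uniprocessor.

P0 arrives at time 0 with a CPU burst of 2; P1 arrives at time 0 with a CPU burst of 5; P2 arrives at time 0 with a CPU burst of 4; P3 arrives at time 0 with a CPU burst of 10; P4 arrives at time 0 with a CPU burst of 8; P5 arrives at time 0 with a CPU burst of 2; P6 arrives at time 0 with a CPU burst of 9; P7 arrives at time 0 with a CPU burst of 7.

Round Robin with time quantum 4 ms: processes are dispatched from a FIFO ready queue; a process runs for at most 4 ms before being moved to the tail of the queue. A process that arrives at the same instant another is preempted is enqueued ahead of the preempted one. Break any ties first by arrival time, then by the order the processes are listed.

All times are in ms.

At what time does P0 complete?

Timeline: | P0 0-2 | P1 2-6 | P2 6-10 | P3 10-14 | P4 14-18 | P5 18-20 | P6 20-24 | P7 24-28 | P1 28-29 | P3 29-33 | P4 33-37 | P6 37-41 | P7 41-44 | P3 44-46 | P6 46-47 |
Completion: P0=2  P1=29  P2=10  P3=46  P4=37  P5=20  P6=47  P7=44

2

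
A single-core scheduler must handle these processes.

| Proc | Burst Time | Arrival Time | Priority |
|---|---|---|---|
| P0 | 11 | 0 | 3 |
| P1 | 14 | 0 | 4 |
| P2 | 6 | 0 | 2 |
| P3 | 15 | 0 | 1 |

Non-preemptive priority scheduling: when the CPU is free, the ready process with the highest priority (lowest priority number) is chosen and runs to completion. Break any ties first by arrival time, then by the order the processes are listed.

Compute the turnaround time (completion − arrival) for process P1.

Gantt: | P3 0-15 | P2 15-21 | P0 21-32 | P1 32-46 |
Completion: P0=32  P1=46  P2=21  P3=15
Turnaround (C−A): P0=32  P1=46  P2=21  P3=15
Turnaround(P1) = completion − arrival = 46 − 0 = 46

46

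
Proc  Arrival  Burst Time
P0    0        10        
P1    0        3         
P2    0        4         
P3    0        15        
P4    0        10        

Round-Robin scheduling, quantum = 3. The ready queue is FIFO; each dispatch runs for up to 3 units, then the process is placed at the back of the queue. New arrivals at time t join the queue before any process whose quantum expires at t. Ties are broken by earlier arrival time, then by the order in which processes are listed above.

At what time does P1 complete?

Gantt: | P0 0-3 | P1 3-6 | P2 6-9 | P3 9-12 | P4 12-15 | P0 15-18 | P2 18-19 | P3 19-22 | P4 22-25 | P0 25-28 | P3 28-31 | P4 31-34 | P0 34-35 | P3 35-38 | P4 38-39 | P3 39-42 |
Completion: P0=35  P1=6  P2=19  P3=42  P4=39

6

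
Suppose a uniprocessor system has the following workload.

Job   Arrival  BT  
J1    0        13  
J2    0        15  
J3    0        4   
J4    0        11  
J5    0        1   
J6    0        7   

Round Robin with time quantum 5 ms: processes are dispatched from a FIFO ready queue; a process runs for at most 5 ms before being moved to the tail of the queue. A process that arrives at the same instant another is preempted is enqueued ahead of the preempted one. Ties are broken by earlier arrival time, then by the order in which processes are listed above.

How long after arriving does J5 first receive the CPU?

19

Schedule: | J1 0-5 | J2 5-10 | J3 10-14 | J4 14-19 | J5 19-20 | J6 20-25 | J1 25-30 | J2 30-35 | J4 35-40 | J6 40-42 | J1 42-45 | J2 45-50 | J4 50-51 |
Completion: J1=45  J2=50  J3=14  J4=51  J5=20  J6=42
Turnaround (C−A): J1=45  J2=50  J3=14  J4=51  J5=20  J6=42
Response(J5) = first start − arrival = 19 − 0 = 19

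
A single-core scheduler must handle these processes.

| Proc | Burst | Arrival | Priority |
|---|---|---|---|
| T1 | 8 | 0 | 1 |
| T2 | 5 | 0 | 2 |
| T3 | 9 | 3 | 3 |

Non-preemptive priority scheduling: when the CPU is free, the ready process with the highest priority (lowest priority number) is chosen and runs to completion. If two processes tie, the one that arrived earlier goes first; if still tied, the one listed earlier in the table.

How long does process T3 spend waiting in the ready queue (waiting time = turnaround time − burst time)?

Gantt: | T1 0-8 | T2 8-13 | T3 13-22 |
Completion: T1=8  T2=13  T3=22
Turnaround (C−A): T1=8  T2=13  T3=19
Waiting(T3) = turnaround − burst = 19 − 9 = 10

10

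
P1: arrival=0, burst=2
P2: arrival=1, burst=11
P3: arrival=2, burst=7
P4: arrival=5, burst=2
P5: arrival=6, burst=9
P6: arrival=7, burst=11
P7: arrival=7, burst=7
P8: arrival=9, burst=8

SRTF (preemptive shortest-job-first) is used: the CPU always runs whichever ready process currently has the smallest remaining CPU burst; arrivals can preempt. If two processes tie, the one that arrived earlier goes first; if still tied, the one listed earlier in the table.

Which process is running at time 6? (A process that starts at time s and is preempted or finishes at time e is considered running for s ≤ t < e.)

P4

Timeline: | P1 0-2 | P3 2-5 | P4 5-7 | P3 7-11 | P7 11-18 | P8 18-26 | P5 26-35 | P2 35-46 | P6 46-57 |
Completion: P1=2  P2=46  P3=11  P4=7  P5=35  P6=57  P7=18  P8=26
Turnaround (C−A): P1=2  P2=45  P3=9  P4=2  P5=29  P6=50  P7=11  P8=17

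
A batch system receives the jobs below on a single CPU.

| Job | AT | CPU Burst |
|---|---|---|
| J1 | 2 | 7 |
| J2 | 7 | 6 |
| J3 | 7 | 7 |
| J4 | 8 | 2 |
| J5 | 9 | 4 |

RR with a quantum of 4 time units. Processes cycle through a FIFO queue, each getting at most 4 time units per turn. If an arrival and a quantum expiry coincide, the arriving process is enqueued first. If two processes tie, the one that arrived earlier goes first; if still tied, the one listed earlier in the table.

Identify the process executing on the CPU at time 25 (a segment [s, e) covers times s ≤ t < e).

J3

Schedule: | idle 0-2 | J1 2-9 | J2 9-13 | J3 13-17 | J4 17-19 | J5 19-23 | J2 23-25 | J3 25-28 |
Completion: J1=9  J2=25  J3=28  J4=19  J5=23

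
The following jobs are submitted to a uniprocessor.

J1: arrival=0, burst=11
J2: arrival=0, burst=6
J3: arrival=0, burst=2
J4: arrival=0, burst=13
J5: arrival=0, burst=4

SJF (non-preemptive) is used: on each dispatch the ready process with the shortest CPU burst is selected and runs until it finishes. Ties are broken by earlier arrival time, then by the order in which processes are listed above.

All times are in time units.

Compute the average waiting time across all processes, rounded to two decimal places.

Gantt: | J3 0-2 | J5 2-6 | J2 6-12 | J1 12-23 | J4 23-36 |
Completion: J1=23  J2=12  J3=2  J4=36  J5=6
Turnaround (C−A): J1=23  J2=12  J3=2  J4=36  J5=6
Waiting times: J1=12, J2=6, J3=0, J4=23, J5=2
Average waiting = (12+6+0+23+2) / 5 = 43/5 = 8.60

8.60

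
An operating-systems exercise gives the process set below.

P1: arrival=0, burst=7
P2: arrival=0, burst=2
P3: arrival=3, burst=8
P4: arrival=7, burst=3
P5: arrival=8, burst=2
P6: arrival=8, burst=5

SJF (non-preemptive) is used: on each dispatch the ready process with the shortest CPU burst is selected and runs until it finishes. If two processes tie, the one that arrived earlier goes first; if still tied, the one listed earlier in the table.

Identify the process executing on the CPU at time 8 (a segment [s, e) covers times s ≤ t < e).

P1

Gantt: | P2 0-2 | P1 2-9 | P5 9-11 | P4 11-14 | P6 14-19 | P3 19-27 |
Completion: P1=9  P2=2  P3=27  P4=14  P5=11  P6=19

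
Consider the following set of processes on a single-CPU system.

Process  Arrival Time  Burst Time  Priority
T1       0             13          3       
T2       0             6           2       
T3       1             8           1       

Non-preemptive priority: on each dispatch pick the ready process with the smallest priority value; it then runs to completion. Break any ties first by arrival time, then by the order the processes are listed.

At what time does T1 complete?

27

Timeline: | T2 0-6 | T3 6-14 | T1 14-27 |
Completion: T1=27  T2=6  T3=14
Turnaround (C−A): T1=27  T2=6  T3=13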